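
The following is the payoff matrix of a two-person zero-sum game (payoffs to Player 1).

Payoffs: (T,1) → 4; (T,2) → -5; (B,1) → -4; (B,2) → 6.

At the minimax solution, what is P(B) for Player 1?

Row minima: T → -5, B → -4; maximin = -4.
Column maxima: 1 → 4, 2 → 6; minimax = 4.
-4 ≠ 4, so there is no saddle point; optimal play is mixed.
Let Player 1 play T with probability p. Expected payoff against 1: 4p + (-4)(1−p) = 8p − 4; against 2: (-5)p + 6(1−p) = −11p + 6.
Setting these equal: 8p − 4 = −11p + 6 ⇒ 19p = 10 ⇒ p = 10/19, and the value is (8)·(10/19) − 4 = 4/19.
For Player 2: with q = P(1), equating T's and B's payoffs gives 9q − 5 = −10q + 6 ⇒ q = 11/19.

9/19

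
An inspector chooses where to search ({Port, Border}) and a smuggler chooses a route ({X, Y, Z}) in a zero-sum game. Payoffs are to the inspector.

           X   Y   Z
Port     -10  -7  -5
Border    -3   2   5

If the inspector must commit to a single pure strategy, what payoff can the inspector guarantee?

-3

Row minima: Port → -10, Border → -3.
The best of these is -3.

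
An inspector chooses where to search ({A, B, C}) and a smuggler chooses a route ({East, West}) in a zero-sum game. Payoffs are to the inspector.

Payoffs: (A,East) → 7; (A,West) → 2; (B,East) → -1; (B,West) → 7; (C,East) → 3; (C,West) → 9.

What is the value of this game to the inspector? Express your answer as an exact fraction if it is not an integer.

57/11

Row minima: A → 2, B → -1, C → 3; maximin = 3.
Column maxima: East → 7, West → 9; minimax = 7.
3 ≠ 7, so there is no saddle point; optimal play is mixed.
B is strictly dominated by C, so the inspector never plays it.
On the remaining 2×2 (A, C vs East, West):
Let the inspector play A with probability p. Expected payoff against East: 7p + 3(1−p) = 4p + 3; against West: 2p + 9(1−p) = −7p + 9.
Setting these equal: 4p + 3 = −7p + 9 ⇒ 11p = 6 ⇒ p = 6/11, and the value is (4)·(6/11) + 3 = 57/11.
For the smuggler: with q = P(East), equating A's and C's payoffs gives 5q + 2 = −6q + 9 ⇒ q = 7/11.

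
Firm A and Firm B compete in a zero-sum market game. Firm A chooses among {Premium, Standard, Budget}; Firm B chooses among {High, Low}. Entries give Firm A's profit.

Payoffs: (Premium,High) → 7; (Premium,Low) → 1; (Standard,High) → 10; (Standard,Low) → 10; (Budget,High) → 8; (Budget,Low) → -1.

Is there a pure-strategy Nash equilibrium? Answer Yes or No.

Row minima: Premium → 1, Standard → 10, Budget → -1; maximin = 10.
Column maxima: High → 10, Low → 10; minimax = 10.
maximin = minimax = 10, so a saddle point exists.

Yes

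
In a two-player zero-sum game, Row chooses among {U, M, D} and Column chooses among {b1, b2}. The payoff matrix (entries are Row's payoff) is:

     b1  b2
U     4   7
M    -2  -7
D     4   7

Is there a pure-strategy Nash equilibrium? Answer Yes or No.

Row minima: U → 4, M → -7, D → 4; maximin = 4.
Column maxima: b1 → 4, b2 → 7; minimax = 4.
maximin = minimax = 4, so a saddle point exists.

Yes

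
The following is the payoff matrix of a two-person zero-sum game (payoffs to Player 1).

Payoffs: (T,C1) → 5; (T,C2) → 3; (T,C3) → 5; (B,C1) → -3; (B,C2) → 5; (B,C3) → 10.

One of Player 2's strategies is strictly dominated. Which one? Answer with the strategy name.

C3

C2 holds Player 1's payoff strictly below C3 in every row: 3 < 5, 5 < 10.
So C3 is strictly dominated for Player 2.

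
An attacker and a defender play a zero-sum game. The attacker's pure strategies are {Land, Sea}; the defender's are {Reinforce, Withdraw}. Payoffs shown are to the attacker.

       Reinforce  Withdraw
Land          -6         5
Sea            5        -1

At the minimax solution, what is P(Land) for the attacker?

6/17

Row minima: Land → -6, Sea → -1; maximin = -1.
Column maxima: Reinforce → 5, Withdraw → 5; minimax = 5.
-1 ≠ 5, so there is no saddle point; optimal play is mixed.
Let the attacker play Land with probability p. Expected payoff against Reinforce: (-6)p + 5(1−p) = −11p + 5; against Withdraw: 5p + (-1)(1−p) = 6p − 1.
Setting these equal: −11p + 5 = 6p − 1 ⇒ −17p = -6 ⇒ p = 6/17, and the value is (-11)·(6/17) + 5 = 19/17.
For the defender: with q = P(Reinforce), equating Land's and Sea's payoffs gives −11q + 5 = 6q − 1 ⇒ q = 6/17.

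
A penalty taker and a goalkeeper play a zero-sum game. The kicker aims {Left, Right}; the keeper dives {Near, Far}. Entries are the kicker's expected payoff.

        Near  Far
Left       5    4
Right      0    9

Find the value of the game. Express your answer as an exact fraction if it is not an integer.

Row minima: Left → 4, Right → 0; maximin = 4.
Column maxima: Near → 5, Far → 9; minimax = 5.
4 ≠ 5, so there is no saddle point; optimal play is mixed.
Let the kicker play Left with probability p. Expected payoff against Near: 5p + 0(1−p) = 5p; against Far: 4p + 9(1−p) = −5p + 9.
Setting these equal: 5p = −5p + 9 ⇒ 10p = 9 ⇒ p = 9/10, and the value is (5)·(9/10) = 9/2.
For the keeper: with q = P(Near), equating Left's and Right's payoffs gives q + 4 = −9q + 9 ⇒ q = 1/2.

9/2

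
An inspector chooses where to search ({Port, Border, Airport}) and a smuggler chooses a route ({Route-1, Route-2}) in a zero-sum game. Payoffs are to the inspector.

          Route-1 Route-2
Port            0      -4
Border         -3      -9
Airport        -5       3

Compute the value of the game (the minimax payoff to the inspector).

Row minima: Port → -4, Border → -9, Airport → -5; maximin = -4.
Column maxima: Route-1 → 0, Route-2 → 3; minimax = 0.
-4 ≠ 0, so there is no saddle point; optimal play is mixed.
Border is strictly dominated by Port, so the inspector never plays it.
On the remaining 2×2 (Port, Airport vs Route-1, Route-2):
Let the inspector play Port with probability p. Expected payoff against Route-1: 0p + (-5)(1−p) = 5p − 5; against Route-2: (-4)p + 3(1−p) = −7p + 3.
Setting these equal: 5p − 5 = −7p + 3 ⇒ 12p = 8 ⇒ p = 2/3, and the value is (5)·(2/3) − 5 = -5/3.
For the smuggler: with q = P(Route-1), equating Port's and Airport's payoffs gives 4q − 4 = −8q + 3 ⇒ q = 7/12.

-5/3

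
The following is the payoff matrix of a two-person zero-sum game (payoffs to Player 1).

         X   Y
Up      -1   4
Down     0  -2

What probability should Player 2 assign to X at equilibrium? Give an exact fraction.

Row minima: Up → -1, Down → -2; maximin = -1.
Column maxima: X → 0, Y → 4; minimax = 0.
-1 ≠ 0, so there is no saddle point; optimal play is mixed.
Let Player 1 play Up with probability p. Expected payoff against X: (-1)p + 0(1−p) = −p; against Y: 4p + (-2)(1−p) = 6p − 2.
Setting these equal: −p = 6p − 2 ⇒ −7p = -2 ⇒ p = 2/7, and the value is (-1)·(2/7) = -2/7.
For Player 2: with q = P(X), equating Up's and Down's payoffs gives −5q + 4 = 2q − 2 ⇒ q = 6/7.

6/7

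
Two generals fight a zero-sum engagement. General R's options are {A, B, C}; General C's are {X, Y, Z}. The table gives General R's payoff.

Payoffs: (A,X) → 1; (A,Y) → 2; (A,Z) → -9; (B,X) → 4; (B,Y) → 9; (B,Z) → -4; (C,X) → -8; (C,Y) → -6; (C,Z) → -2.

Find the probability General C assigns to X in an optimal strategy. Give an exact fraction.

1/7

Row minima: A → -9, B → -4, C → -8; maximin = -4.
Column maxima: X → 4, Y → 9, Z → -2; minimax = -2.
-4 ≠ -2, so there is no saddle point; optimal play is mixed.
A is strictly dominated by B, so General R never plays it.
Y is strictly dominated by X (it gives General R strictly more in every row), so General C never plays it.
On the remaining 2×2 (B, C vs X, Z):
Let General R play B with probability p. Expected payoff against X: 4p + (-8)(1−p) = 12p − 8; against Z: (-4)p + (-2)(1−p) = −2p − 2.
Setting these equal: 12p − 8 = −2p − 2 ⇒ 14p = 6 ⇒ p = 3/7, and the value is (12)·(3/7) − 8 = -20/7.
For General C: with q = P(X), equating B's and C's payoffs gives 8q − 4 = −6q − 2 ⇒ q = 1/7.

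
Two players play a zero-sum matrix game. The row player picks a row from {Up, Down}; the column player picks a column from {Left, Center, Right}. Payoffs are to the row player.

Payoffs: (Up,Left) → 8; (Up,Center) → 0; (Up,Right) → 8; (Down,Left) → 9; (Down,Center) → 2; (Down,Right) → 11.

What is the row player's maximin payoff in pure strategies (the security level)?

Row minima: Up → 0, Down → 2.
The best of these is 2.

2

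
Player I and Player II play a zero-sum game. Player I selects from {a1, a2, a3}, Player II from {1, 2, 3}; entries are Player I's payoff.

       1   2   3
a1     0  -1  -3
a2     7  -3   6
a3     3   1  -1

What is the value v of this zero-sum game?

Row minima: a1 → -3, a2 → -3, a3 → -1; maximin = -1.
Column maxima: 1 → 7, 2 → 1, 3 → 6; minimax = 1.
-1 ≠ 1, so there is no saddle point; optimal play is mixed.
a1 is strictly dominated by a3, so Player I never plays it.
1 is strictly dominated by 2 (it gives Player I strictly more in every row), so Player II never plays it.
On the remaining 2×2 (a2, a3 vs 2, 3):
Let Player I play a2 with probability p. Expected payoff against 2: (-3)p + 1(1−p) = −4p + 1; against 3: 6p + (-1)(1−p) = 7p − 1.
Setting these equal: −4p + 1 = 7p − 1 ⇒ −11p = -2 ⇒ p = 2/11, and the value is (-4)·(2/11) + 1 = 3/11.
For Player II: with q = P(2), equating a2's and a3's payoffs gives −9q + 6 = 2q − 1 ⇒ q = 7/11.

3/11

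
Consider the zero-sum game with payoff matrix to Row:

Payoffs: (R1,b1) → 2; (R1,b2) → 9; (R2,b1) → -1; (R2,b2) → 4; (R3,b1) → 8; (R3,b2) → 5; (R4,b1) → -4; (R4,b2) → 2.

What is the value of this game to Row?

31/5

Row minima: R1 → 2, R2 → -1, R3 → 5, R4 → -4; maximin = 5.
Column maxima: b1 → 8, b2 → 9; minimax = 8.
5 ≠ 8, so there is no saddle point; optimal play is mixed.
R2 is strictly dominated by R1, so Row never plays it.
R4 is strictly dominated by R1, so Row never plays it.
On the remaining 2×2 (R1, R3 vs b1, b2):
Let Row play R1 with probability p. Expected payoff against b1: 2p + 8(1−p) = −6p + 8; against b2: 9p + 5(1−p) = 4p + 5.
Setting these equal: −6p + 8 = 4p + 5 ⇒ −10p = -3 ⇒ p = 3/10, and the value is (-6)·(3/10) + 8 = 31/5.
For Column: with q = P(b1), equating R1's and R3's payoffs gives −7q + 9 = 3q + 5 ⇒ q = 2/5.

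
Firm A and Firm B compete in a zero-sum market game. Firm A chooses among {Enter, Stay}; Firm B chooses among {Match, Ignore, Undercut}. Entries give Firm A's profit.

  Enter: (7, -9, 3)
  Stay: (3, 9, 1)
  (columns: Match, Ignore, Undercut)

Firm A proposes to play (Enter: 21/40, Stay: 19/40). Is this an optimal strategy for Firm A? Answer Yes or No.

No

Against Match this mix gives (21/40)·7 + (19/40)·3 = 51/10.
Against Ignore this mix gives (21/40)·(-9) + (19/40)·9 = -9/20.
Against Undercut this mix gives (21/40)·3 + (19/40)·1 = 41/20.
Firm B will play Ignore, holding Firm A to -9/20. Shifting weight toward the row that does better against Ignore would raise this floor (the equalizing mix achieves 9/5 against both Ignore and Undercut), so the proposed strategy is not optimal.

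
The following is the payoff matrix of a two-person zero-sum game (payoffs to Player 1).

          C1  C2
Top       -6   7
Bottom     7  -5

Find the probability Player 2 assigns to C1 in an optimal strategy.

Row minima: Top → -6, Bottom → -5; maximin = -5.
Column maxima: C1 → 7, C2 → 7; minimax = 7.
-5 ≠ 7, so there is no saddle point; optimal play is mixed.
Let Player 1 play Top with probability p. Expected payoff against C1: (-6)p + 7(1−p) = −13p + 7; against C2: 7p + (-5)(1−p) = 12p − 5.
Setting these equal: −13p + 7 = 12p − 5 ⇒ −25p = -12 ⇒ p = 12/25, and the value is (-13)·(12/25) + 7 = 19/25.
For Player 2: with q = P(C1), equating Top's and Bottom's payoffs gives −13q + 7 = 12q − 5 ⇒ q = 12/25.

12/25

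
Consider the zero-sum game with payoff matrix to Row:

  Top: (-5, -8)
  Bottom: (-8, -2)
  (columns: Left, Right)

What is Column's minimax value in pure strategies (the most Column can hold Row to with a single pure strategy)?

-5

Column maxima: Left → -5, Right → -2.
The smallest of these is -5.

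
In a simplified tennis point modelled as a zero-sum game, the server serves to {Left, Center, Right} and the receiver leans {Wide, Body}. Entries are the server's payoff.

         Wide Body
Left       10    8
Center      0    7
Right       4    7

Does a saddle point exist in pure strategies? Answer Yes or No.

Row minima: Left → 8, Center → 0, Right → 4; maximin = 8.
Column maxima: Wide → 10, Body → 8; minimax = 8.
maximin = minimax = 8, so a saddle point exists.

Yes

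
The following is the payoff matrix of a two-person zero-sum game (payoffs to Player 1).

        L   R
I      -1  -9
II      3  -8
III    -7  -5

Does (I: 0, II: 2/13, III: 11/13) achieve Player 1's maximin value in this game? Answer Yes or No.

Against L this mix gives (2/13)·3 + (11/13)·(-7) = -71/13.
Against R this mix gives (2/13)·(-8) + (11/13)·(-5) = -71/13.
All of Player 2's active replies (L, R) yield -71/13, and no column does worse for Player 1. The mix makes Player 2 indifferent and guarantees -71/13, so it is optimal.

Yes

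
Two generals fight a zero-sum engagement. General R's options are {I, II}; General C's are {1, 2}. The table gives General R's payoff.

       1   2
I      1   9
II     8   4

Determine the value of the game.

Row minima: I → 1, II → 4; maximin = 4.
Column maxima: 1 → 8, 2 → 9; minimax = 8.
4 ≠ 8, so there is no saddle point; optimal play is mixed.
Let General R play I with probability p. Expected payoff against 1: 1p + 8(1−p) = −7p + 8; against 2: 9p + 4(1−p) = 5p + 4.
Setting these equal: −7p + 8 = 5p + 4 ⇒ −12p = -4 ⇒ p = 1/3, and the value is (-7)·(1/3) + 8 = 17/3.
For General C: with q = P(1), equating I's and II's payoffs gives −8q + 9 = 4q + 4 ⇒ q = 5/12.

17/3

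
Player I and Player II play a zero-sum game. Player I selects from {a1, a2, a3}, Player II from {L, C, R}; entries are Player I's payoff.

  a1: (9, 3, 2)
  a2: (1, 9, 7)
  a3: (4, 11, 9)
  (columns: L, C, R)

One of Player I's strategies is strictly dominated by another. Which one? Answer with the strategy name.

a3 gives a strictly higher payoff than a2 against every column: 4 > 1, 11 > 9, 9 > 7.
So a2 is strictly dominated and Player I never plays it.

a2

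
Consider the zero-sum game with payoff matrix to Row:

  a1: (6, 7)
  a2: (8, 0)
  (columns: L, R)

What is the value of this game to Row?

Row minima: a1 → 6, a2 → 0; maximin = 6.
Column maxima: L → 8, R → 7; minimax = 7.
6 ≠ 7, so there is no saddle point; optimal play is mixed.
Let Row play a1 with probability p. Expected payoff against L: 6p + 8(1−p) = −2p + 8; against R: 7p + 0(1−p) = 7p.
Setting these equal: −2p + 8 = 7p ⇒ −9p = -8 ⇒ p = 8/9, and the value is (-2)·(8/9) + 8 = 56/9.
For Column: with q = P(L), equating a1's and a2's payoffs gives −q + 7 = 8q ⇒ q = 7/9.

56/9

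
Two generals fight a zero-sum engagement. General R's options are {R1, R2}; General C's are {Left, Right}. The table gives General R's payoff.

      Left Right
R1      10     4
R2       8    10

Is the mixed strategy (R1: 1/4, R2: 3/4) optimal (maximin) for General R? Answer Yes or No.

Against Left this mix gives (1/4)·10 + (3/4)·8 = 17/2.
Against Right this mix gives (1/4)·4 + (3/4)·10 = 17/2.
All of General C's active replies (Left, Right) yield 17/2, and no column does worse for General R. The mix makes General C indifferent and guarantees 17/2, so it is optimal.

Yes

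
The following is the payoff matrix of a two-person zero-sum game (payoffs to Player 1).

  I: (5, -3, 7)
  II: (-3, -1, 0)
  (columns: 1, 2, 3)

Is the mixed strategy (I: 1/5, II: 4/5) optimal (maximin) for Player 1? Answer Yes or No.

Against 1 this mix gives (1/5)·5 + (4/5)·(-3) = -7/5.
Against 2 this mix gives (1/5)·(-3) + (4/5)·(-1) = -7/5.
Against 3 this mix gives (1/5)·7 + (4/5)·0 = 7/5.
All of Player 2's active replies (1, 2) yield -7/5, and no column does worse for Player 1. The mix makes Player 2 indifferent and guarantees -7/5, so it is optimal.

Yes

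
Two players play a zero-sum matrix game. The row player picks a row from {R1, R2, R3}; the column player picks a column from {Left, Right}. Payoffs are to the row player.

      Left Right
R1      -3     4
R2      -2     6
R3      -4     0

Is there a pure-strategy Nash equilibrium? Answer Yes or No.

Yes

Row minima: R1 → -3, R2 → -2, R3 → -4; maximin = -2.
Column maxima: Left → -2, Right → 6; minimax = -2.
maximin = minimax = -2, so a saddle point exists.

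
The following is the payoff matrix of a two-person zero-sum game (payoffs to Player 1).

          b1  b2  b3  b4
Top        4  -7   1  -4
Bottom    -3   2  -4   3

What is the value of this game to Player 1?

-13/7

Row minima: Top → -7, Bottom → -4; maximin = -4.
Column maxima: b1 → 4, b2 → 2, b3 → 1, b4 → 3; minimax = 1.
-4 ≠ 1, so there is no saddle point; optimal play is mixed.
b1 is strictly dominated by b3 (it gives Player 1 strictly more in every row), so Player 2 never plays it.
b4 is strictly dominated by b2 (it gives Player 1 strictly more in every row), so Player 2 never plays it.
On the remaining 2×2 (Top, Bottom vs b2, b3):
Let Player 1 play Top with probability p. Expected payoff against b2: (-7)p + 2(1−p) = −9p + 2; against b3: 1p + (-4)(1−p) = 5p − 4.
Setting these equal: −9p + 2 = 5p − 4 ⇒ −14p = -6 ⇒ p = 3/7, and the value is (-9)·(3/7) + 2 = -13/7.
For Player 2: with q = P(b2), equating Top's and Bottom's payoffs gives −8q + 1 = 6q − 4 ⇒ q = 5/14.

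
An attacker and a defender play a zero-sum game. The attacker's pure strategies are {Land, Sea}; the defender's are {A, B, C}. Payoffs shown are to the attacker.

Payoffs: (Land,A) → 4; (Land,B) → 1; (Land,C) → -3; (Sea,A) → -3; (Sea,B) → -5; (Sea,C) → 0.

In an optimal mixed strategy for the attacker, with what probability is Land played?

5/9

Row minima: Land → -3, Sea → -5; maximin = -3.
Column maxima: A → 4, B → 1, C → 0; minimax = 0.
-3 ≠ 0, so there is no saddle point; optimal play is mixed.
A is strictly dominated by B (it gives the attacker strictly more in every row), so the defender never plays it.
On the remaining 2×2 (Land, Sea vs B, C):
Let the attacker play Land with probability p. Expected payoff against B: 1p + (-5)(1−p) = 6p − 5; against C: (-3)p + 0(1−p) = −3p.
Setting these equal: 6p − 5 = −3p ⇒ 9p = 5 ⇒ p = 5/9, and the value is (6)·(5/9) − 5 = -5/3.
For the defender: with q = P(B), equating Land's and Sea's payoffs gives 4q − 3 = −5q ⇒ q = 1/3.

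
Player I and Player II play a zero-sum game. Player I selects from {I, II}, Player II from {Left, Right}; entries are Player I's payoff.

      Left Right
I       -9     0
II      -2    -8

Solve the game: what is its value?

-24/5

Row minima: I → -9, II → -8; maximin = -8.
Column maxima: Left → -2, Right → 0; minimax = -2.
-8 ≠ -2, so there is no saddle point; optimal play is mixed.
Let Player I play I with probability p. Expected payoff against Left: (-9)p + (-2)(1−p) = −7p − 2; against Right: 0p + (-8)(1−p) = 8p − 8.
Setting these equal: −7p − 2 = 8p − 8 ⇒ −15p = -6 ⇒ p = 2/5, and the value is (-7)·(2/5) − 2 = -24/5.
For Player II: with q = P(Left), equating I's and II's payoffs gives −9q = 6q − 8 ⇒ q = 8/15.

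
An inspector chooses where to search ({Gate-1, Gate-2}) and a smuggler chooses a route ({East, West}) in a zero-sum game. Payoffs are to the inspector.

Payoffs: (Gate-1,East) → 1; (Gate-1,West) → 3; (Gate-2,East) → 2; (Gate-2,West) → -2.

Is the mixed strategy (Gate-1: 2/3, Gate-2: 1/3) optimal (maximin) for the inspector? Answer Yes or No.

Yes

Against East this mix gives (2/3)·1 + (1/3)·2 = 4/3.
Against West this mix gives (2/3)·3 + (1/3)·(-2) = 4/3.
All of the smuggler's active replies (East, West) yield 4/3, and no column does worse for the inspector. The mix makes the smuggler indifferent and guarantees 4/3, so it is optimal.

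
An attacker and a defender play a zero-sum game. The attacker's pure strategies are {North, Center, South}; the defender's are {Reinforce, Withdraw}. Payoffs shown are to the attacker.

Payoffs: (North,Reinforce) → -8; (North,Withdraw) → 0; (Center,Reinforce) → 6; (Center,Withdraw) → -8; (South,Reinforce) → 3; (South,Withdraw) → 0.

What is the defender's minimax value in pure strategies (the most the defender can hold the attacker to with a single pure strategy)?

Column maxima: Reinforce → 6, Withdraw → 0.
The smallest of these is 0.

0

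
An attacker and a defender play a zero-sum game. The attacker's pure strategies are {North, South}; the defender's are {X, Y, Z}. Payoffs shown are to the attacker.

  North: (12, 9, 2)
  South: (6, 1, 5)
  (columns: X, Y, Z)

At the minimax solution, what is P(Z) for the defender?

8/11

Row minima: North → 2, South → 1; maximin = 2.
Column maxima: X → 12, Y → 9, Z → 5; minimax = 5.
2 ≠ 5, so there is no saddle point; optimal play is mixed.
X is strictly dominated by Y (it gives the attacker strictly more in every row), so the defender never plays it.
On the remaining 2×2 (North, South vs Y, Z):
Let the attacker play North with probability p. Expected payoff against Y: 9p + 1(1−p) = 8p + 1; against Z: 2p + 5(1−p) = −3p + 5.
Setting these equal: 8p + 1 = −3p + 5 ⇒ 11p = 4 ⇒ p = 4/11, and the value is (8)·(4/11) + 1 = 43/11.
For the defender: with q = P(Y), equating North's and South's payoffs gives 7q + 2 = −4q + 5 ⇒ q = 3/11.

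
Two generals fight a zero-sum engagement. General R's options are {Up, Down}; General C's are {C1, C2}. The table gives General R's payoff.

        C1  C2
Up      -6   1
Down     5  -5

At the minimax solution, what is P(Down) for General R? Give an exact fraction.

7/17

Row minima: Up → -6, Down → -5; maximin = -5.
Column maxima: C1 → 5, C2 → 1; minimax = 1.
-5 ≠ 1, so there is no saddle point; optimal play is mixed.
Let General R play Up with probability p. Expected payoff against C1: (-6)p + 5(1−p) = −11p + 5; against C2: 1p + (-5)(1−p) = 6p − 5.
Setting these equal: −11p + 5 = 6p − 5 ⇒ −17p = -10 ⇒ p = 10/17, and the value is (-11)·(10/17) + 5 = -25/17.
For General C: with q = P(C1), equating Up's and Down's payoffs gives −7q + 1 = 10q − 5 ⇒ q = 6/17.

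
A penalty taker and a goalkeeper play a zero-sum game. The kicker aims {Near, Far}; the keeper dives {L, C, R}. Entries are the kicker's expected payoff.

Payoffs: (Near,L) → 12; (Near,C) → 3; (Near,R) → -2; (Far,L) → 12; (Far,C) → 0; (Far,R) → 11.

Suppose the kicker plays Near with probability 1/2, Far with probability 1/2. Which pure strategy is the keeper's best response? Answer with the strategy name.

C

If the keeper plays L, the kicker's expected payoff is (1/2)·12 + (1/2)·12 = 12.
If the keeper plays C, the kicker's expected payoff is (1/2)·3 + (1/2)·0 = 3/2.
If the keeper plays R, the kicker's expected payoff is (1/2)·(-2) + (1/2)·11 = 9/2.
The keeper minimizes the kicker's payoff; the smallest is 3/2, so the best response is C.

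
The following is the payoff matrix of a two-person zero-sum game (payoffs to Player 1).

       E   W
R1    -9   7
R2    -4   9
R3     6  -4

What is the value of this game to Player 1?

38/23

Row minima: R1 → -9, R2 → -4, R3 → -4; maximin = -4.
Column maxima: E → 6, W → 9; minimax = 6.
-4 ≠ 6, so there is no saddle point; optimal play is mixed.
R1 is strictly dominated by R2, so Player 1 never plays it.
On the remaining 2×2 (R2, R3 vs E, W):
Let Player 1 play R2 with probability p. Expected payoff against E: (-4)p + 6(1−p) = −10p + 6; against W: 9p + (-4)(1−p) = 13p − 4.
Setting these equal: −10p + 6 = 13p − 4 ⇒ −23p = -10 ⇒ p = 10/23, and the value is (-10)·(10/23) + 6 = 38/23.
For Player 2: with q = P(E), equating R2's and R3's payoffs gives −13q + 9 = 10q − 4 ⇒ q = 13/23.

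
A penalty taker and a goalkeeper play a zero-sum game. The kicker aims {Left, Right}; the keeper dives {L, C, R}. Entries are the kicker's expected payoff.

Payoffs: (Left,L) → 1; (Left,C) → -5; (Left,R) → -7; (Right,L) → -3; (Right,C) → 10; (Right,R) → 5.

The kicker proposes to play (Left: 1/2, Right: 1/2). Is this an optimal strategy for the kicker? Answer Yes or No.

Yes

Against L this mix gives (1/2)·1 + (1/2)·(-3) = -1.
Against C this mix gives (1/2)·(-5) + (1/2)·10 = 5/2.
Against R this mix gives (1/2)·(-7) + (1/2)·5 = -1.
All of the keeper's active replies (L, R) yield -1, and no column does worse for the kicker. The mix makes the keeper indifferent and guarantees -1, so it is optimal.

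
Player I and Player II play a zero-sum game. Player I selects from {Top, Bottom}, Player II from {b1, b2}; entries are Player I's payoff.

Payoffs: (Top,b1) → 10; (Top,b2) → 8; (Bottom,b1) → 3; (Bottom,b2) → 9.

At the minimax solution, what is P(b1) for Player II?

1/8

Row minima: Top → 8, Bottom → 3; maximin = 8.
Column maxima: b1 → 10, b2 → 9; minimax = 9.
8 ≠ 9, so there is no saddle point; optimal play is mixed.
Let Player I play Top with probability p. Expected payoff against b1: 10p + 3(1−p) = 7p + 3; against b2: 8p + 9(1−p) = −p + 9.
Setting these equal: 7p + 3 = −p + 9 ⇒ 8p = 6 ⇒ p = 3/4, and the value is (7)·(3/4) + 3 = 33/4.
For Player II: with q = P(b1), equating Top's and Bottom's payoffs gives 2q + 8 = −6q + 9 ⇒ q = 1/8.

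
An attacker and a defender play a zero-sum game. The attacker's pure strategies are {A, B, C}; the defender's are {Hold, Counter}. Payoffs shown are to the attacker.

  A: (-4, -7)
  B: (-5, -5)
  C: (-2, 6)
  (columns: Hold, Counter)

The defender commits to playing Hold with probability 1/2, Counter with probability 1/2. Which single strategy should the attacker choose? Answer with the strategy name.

Expected payoff of A: (1/2)·(-4) + (1/2)·(-7) = -11/2.
Expected payoff of B: (1/2)·(-5) + (1/2)·(-5) = -5.
Expected payoff of C: (1/2)·(-2) + (1/2)·6 = 2.
The largest is 2, so the attacker's best response is C.

C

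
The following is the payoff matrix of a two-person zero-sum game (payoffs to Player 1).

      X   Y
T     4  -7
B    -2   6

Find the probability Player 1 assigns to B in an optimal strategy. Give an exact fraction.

Row minima: T → -7, B → -2; maximin = -2.
Column maxima: X → 4, Y → 6; minimax = 4.
-2 ≠ 4, so there is no saddle point; optimal play is mixed.
Let Player 1 play T with probability p. Expected payoff against X: 4p + (-2)(1−p) = 6p − 2; against Y: (-7)p + 6(1−p) = −13p + 6.
Setting these equal: 6p − 2 = −13p + 6 ⇒ 19p = 8 ⇒ p = 8/19, and the value is (6)·(8/19) − 2 = 10/19.
For Player 2: with q = P(X), equating T's and B's payoffs gives 11q − 7 = −8q + 6 ⇒ q = 13/19.

11/19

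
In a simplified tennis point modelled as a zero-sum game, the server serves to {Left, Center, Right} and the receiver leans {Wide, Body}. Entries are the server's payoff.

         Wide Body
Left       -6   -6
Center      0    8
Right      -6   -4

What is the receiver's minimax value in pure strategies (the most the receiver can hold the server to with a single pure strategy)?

Column maxima: Wide → 0, Body → 8.
The smallest of these is 0.

0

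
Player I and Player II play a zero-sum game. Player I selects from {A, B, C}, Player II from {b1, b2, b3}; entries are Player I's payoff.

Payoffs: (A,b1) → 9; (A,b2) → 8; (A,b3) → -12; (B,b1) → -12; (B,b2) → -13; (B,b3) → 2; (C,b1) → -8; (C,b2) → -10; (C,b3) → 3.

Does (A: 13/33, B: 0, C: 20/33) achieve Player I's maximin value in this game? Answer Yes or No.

Yes

Against b1 this mix gives (13/33)·9 + (20/33)·(-8) = -43/33.
Against b2 this mix gives (13/33)·8 + (20/33)·(-10) = -32/11.
Against b3 this mix gives (13/33)·(-12) + (20/33)·3 = -32/11.
All of Player II's active replies (b2, b3) yield -32/11, and no column does worse for Player I. The mix makes Player II indifferent and guarantees -32/11, so it is optimal.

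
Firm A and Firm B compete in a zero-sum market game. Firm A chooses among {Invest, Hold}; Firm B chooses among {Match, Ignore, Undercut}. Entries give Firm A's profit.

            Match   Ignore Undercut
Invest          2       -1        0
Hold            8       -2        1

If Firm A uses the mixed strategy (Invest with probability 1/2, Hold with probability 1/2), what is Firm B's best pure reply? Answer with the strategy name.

If Firm B plays Match, Firm A's expected payoff is (1/2)·2 + (1/2)·8 = 5.
If Firm B plays Ignore, Firm A's expected payoff is (1/2)·(-1) + (1/2)·(-2) = -3/2.
If Firm B plays Undercut, Firm A's expected payoff is (1/2)·0 + (1/2)·1 = 1/2.
Firm B minimizes Firm A's payoff; the smallest is -3/2, so the best response is Ignore.

Ignore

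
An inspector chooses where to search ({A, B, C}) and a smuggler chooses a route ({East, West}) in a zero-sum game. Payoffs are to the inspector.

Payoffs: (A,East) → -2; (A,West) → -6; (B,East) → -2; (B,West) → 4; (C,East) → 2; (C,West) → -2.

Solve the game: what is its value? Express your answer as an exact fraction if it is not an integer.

2/5

Row minima: A → -6, B → -2, C → -2; maximin = -2.
Column maxima: East → 2, West → 4; minimax = 2.
-2 ≠ 2, so there is no saddle point; optimal play is mixed.
A is strictly dominated by C, so the inspector never plays it.
On the remaining 2×2 (B, C vs East, West):
Let the inspector play B with probability p. Expected payoff against East: (-2)p + 2(1−p) = −4p + 2; against West: 4p + (-2)(1−p) = 6p − 2.
Setting these equal: −4p + 2 = 6p − 2 ⇒ −10p = -4 ⇒ p = 2/5, and the value is (-4)·(2/5) + 2 = 2/5.
For the smuggler: with q = P(East), equating B's and C's payoffs gives −6q + 4 = 4q − 2 ⇒ q = 3/5.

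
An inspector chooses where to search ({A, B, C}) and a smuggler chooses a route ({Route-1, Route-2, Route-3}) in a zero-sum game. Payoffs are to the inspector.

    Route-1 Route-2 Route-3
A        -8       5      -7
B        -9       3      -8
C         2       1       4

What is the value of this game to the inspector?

Row minima: A → -8, B → -9, C → 1; maximin = 1.
Column maxima: Route-1 → 2, Route-2 → 5, Route-3 → 4; minimax = 2.
1 ≠ 2, so there is no saddle point; optimal play is mixed.
B is strictly dominated by A, so the inspector never plays it.
Route-3 is strictly dominated by Route-1 (it gives the inspector strictly more in every row), so the smuggler never plays it.
On the remaining 2×2 (A, C vs Route-1, Route-2):
Let the inspector play A with probability p. Expected payoff against Route-1: (-8)p + 2(1−p) = −10p + 2; against Route-2: 5p + 1(1−p) = 4p + 1.
Setting these equal: −10p + 2 = 4p + 1 ⇒ −14p = -1 ⇒ p = 1/14, and the value is (-10)·(1/14) + 2 = 9/7.
For the smuggler: with q = P(Route-1), equating A's and C's payoffs gives −13q + 5 = q + 1 ⇒ q = 2/7.

9/7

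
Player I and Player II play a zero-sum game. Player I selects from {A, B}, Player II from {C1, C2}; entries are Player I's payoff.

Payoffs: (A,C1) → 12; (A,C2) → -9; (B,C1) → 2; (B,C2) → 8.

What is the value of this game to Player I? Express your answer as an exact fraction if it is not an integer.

Row minima: A → -9, B → 2; maximin = 2.
Column maxima: C1 → 12, C2 → 8; minimax = 8.
2 ≠ 8, so there is no saddle point; optimal play is mixed.
Let Player I play A with probability p. Expected payoff against C1: 12p + 2(1−p) = 10p + 2; against C2: (-9)p + 8(1−p) = −17p + 8.
Setting these equal: 10p + 2 = −17p + 8 ⇒ 27p = 6 ⇒ p = 2/9, and the value is (10)·(2/9) + 2 = 38/9.
For Player II: with q = P(C1), equating A's and B's payoffs gives 21q − 9 = −6q + 8 ⇒ q = 17/27.

38/9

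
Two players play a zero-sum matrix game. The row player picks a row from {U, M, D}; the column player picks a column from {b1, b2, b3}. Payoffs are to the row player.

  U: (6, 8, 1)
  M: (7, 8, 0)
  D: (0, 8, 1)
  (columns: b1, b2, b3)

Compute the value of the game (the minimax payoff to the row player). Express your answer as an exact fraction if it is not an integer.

Row minima: U → 1, M → 0, D → 0; maximin = 1.
Column maxima: b1 → 7, b2 → 8, b3 → 1; minimax = 1.
Since maximin = minimax = 1, there is a saddle point and the value is 1.

1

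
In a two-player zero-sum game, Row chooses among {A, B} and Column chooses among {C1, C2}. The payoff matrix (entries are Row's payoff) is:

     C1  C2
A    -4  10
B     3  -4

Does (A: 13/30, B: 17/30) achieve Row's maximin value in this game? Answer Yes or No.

No

Against C1 this mix gives (13/30)·(-4) + (17/30)·3 = -1/30.
Against C2 this mix gives (13/30)·10 + (17/30)·(-4) = 31/15.
Column will play C1, holding Row to -1/30. Shifting weight toward the row that does better against C1 would raise this floor (the equalizing mix achieves 2/3 against both C1 and C2), so the proposed strategy is not optimal.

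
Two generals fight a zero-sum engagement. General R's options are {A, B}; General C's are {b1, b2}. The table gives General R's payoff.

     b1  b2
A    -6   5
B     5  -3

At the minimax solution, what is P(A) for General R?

Row minima: A → -6, B → -3; maximin = -3.
Column maxima: b1 → 5, b2 → 5; minimax = 5.
-3 ≠ 5, so there is no saddle point; optimal play is mixed.
Let General R play A with probability p. Expected payoff against b1: (-6)p + 5(1−p) = −11p + 5; against b2: 5p + (-3)(1−p) = 8p − 3.
Setting these equal: −11p + 5 = 8p − 3 ⇒ −19p = -8 ⇒ p = 8/19, and the value is (-11)·(8/19) + 5 = 7/19.
For General C: with q = P(b1), equating A's and B's payoffs gives −11q + 5 = 8q − 3 ⇒ q = 8/19.

8/19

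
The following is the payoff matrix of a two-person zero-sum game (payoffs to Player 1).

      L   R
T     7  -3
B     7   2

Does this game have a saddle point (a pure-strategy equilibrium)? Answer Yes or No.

Yes

Row minima: T → -3, B → 2; maximin = 2.
Column maxima: L → 7, R → 2; minimax = 2.
maximin = minimax = 2, so a saddle point exists.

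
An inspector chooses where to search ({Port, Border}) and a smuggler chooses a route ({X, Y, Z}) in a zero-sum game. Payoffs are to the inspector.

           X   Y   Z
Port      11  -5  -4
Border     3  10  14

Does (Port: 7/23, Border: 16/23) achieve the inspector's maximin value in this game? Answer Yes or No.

Yes

Against X this mix gives (7/23)·11 + (16/23)·3 = 125/23.
Against Y this mix gives (7/23)·(-5) + (16/23)·10 = 125/23.
Against Z this mix gives (7/23)·(-4) + (16/23)·14 = 196/23.
All of the smuggler's active replies (X, Y) yield 125/23, and no column does worse for the inspector. The mix makes the smuggler indifferent and guarantees 125/23, so it is optimal.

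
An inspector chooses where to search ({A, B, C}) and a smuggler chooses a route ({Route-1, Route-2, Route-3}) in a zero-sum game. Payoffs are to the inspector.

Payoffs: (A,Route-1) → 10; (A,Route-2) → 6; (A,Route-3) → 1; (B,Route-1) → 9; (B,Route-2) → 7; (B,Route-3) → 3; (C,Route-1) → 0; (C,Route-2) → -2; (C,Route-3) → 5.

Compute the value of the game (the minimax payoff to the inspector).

41/11

Row minima: A → 1, B → 3, C → -2; maximin = 3.
Column maxima: Route-1 → 10, Route-2 → 7, Route-3 → 5; minimax = 5.
3 ≠ 5, so there is no saddle point; optimal play is mixed.
Route-1 is strictly dominated by Route-2 (it gives the inspector strictly more in every row), so the smuggler never plays it.
With Route-1 eliminated, A is strictly dominated by B (B gives the inspector strictly more in every remaining column), so the inspector never plays it.
On the remaining 2×2 (B, C vs Route-2, Route-3):
Let the inspector play B with probability p. Expected payoff against Route-2: 7p + (-2)(1−p) = 9p − 2; against Route-3: 3p + 5(1−p) = −2p + 5.
Setting these equal: 9p − 2 = −2p + 5 ⇒ 11p = 7 ⇒ p = 7/11, and the value is (9)·(7/11) − 2 = 41/11.
For the smuggler: with q = P(Route-2), equating B's and C's payoffs gives 4q + 3 = −7q + 5 ⇒ q = 2/11.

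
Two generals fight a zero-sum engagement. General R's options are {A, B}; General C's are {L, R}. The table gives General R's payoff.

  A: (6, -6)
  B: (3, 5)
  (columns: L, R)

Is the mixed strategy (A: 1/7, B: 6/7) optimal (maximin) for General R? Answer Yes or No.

Yes

Against L this mix gives (1/7)·6 + (6/7)·3 = 24/7.
Against R this mix gives (1/7)·(-6) + (6/7)·5 = 24/7.
All of General C's active replies (L, R) yield 24/7, and no column does worse for General R. The mix makes General C indifferent and guarantees 24/7, so it is optimal.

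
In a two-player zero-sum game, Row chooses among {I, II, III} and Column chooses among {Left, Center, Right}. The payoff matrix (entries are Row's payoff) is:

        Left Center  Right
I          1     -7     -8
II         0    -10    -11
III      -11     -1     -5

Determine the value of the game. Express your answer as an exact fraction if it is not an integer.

Row minima: I → -8, II → -11, III → -11; maximin = -8.
Column maxima: Left → 1, Center → -1, Right → -5; minimax = -5.
-8 ≠ -5, so there is no saddle point; optimal play is mixed.
II is strictly dominated by I, so Row never plays it.
Center is strictly dominated by Right (it gives Row strictly more in every row), so Column never plays it.
On the remaining 2×2 (I, III vs Left, Right):
Let Row play I with probability p. Expected payoff against Left: 1p + (-11)(1−p) = 12p − 11; against Right: (-8)p + (-5)(1−p) = −3p − 5.
Setting these equal: 12p − 11 = −3p − 5 ⇒ 15p = 6 ⇒ p = 2/5, and the value is (12)·(2/5) − 11 = -31/5.
For Column: with q = P(Left), equating I's and III's payoffs gives 9q − 8 = −6q − 5 ⇒ q = 1/5.

-31/5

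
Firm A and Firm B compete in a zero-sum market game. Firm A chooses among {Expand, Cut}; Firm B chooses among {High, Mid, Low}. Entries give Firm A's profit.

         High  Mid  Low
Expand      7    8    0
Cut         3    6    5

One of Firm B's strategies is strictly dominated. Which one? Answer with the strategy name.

High holds Firm A's payoff strictly below Mid in every row: 7 < 8, 3 < 6.
So Mid is strictly dominated for Firm B.

Mid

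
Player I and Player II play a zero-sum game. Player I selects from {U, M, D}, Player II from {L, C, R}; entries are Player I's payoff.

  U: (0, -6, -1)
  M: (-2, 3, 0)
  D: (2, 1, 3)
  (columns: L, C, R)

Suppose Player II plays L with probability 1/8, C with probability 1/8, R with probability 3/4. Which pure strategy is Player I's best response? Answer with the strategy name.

Expected payoff of U: (1/8)·0 + (1/8)·(-6) + (3/4)·(-1) = -3/2.
Expected payoff of M: (1/8)·(-2) + (1/8)·3 + (3/4)·0 = 1/8.
Expected payoff of D: (1/8)·2 + (1/8)·1 + (3/4)·3 = 21/8.
The largest is 21/8, so Player I's best response is D.

D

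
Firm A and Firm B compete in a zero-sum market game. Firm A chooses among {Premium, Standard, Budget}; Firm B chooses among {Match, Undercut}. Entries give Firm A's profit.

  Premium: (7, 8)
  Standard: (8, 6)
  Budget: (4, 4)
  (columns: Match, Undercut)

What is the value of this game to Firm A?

Row minima: Premium → 7, Standard → 6, Budget → 4; maximin = 7.
Column maxima: Match → 8, Undercut → 8; minimax = 8.
7 ≠ 8, so there is no saddle point; optimal play is mixed.
Budget is strictly dominated by Premium, so Firm A never plays it.
On the remaining 2×2 (Premium, Standard vs Match, Undercut):
Let Firm A play Premium with probability p. Expected payoff against Match: 7p + 8(1−p) = −p + 8; against Undercut: 8p + 6(1−p) = 2p + 6.
Setting these equal: −p + 8 = 2p + 6 ⇒ −3p = -2 ⇒ p = 2/3, and the value is (-1)·(2/3) + 8 = 22/3.
For Firm B: with q = P(Match), equating Premium's and Standard's payoffs gives −q + 8 = 2q + 6 ⇒ q = 2/3.

22/3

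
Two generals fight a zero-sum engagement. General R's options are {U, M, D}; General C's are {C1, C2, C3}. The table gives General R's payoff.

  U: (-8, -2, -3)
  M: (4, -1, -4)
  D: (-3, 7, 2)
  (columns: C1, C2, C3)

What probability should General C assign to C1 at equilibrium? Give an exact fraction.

6/13

Row minima: U → -8, M → -4, D → -3; maximin = -3.
Column maxima: C1 → 4, C2 → 7, C3 → 2; minimax = 2.
-3 ≠ 2, so there is no saddle point; optimal play is mixed.
U is strictly dominated by D, so General R never plays it.
C2 is strictly dominated by C3 (it gives General R strictly more in every row), so General C never plays it.
On the remaining 2×2 (M, D vs C1, C3):
Let General R play M with probability p. Expected payoff against C1: 4p + (-3)(1−p) = 7p − 3; against C3: (-4)p + 2(1−p) = −6p + 2.
Setting these equal: 7p − 3 = −6p + 2 ⇒ 13p = 5 ⇒ p = 5/13, and the value is (7)·(5/13) − 3 = -4/13.
For General C: with q = P(C1), equating M's and D's payoffs gives 8q − 4 = −5q + 2 ⇒ q = 6/13.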